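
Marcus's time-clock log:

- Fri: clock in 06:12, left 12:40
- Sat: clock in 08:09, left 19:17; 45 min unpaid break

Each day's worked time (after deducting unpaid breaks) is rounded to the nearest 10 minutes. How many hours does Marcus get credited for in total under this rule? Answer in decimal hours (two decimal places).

16.83 hours

Fri: 06:12–12:40 = 6 h 28 min → rounds to 6 h 30 min
Sat: 08:09–19:17 = 11 h 8 min − 45 min = 10 h 23 min → rounds to 10 h 20 min
Total credited: 16 h 50 min.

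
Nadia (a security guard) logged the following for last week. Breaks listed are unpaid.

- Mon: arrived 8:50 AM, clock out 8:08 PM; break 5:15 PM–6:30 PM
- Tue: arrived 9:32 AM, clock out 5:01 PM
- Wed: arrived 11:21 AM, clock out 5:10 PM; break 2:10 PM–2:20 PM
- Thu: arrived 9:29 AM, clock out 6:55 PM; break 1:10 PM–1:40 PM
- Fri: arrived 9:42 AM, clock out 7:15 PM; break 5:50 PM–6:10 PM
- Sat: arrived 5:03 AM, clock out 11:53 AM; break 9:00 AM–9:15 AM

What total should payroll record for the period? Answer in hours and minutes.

47 h 55 min

Mon: 8:50 AM–8:08 PM = 11 h 18 min; less 75 min break → 10 h 3 min
Tue: 9:32 AM–5:01 PM = 7 h 29 min
Wed: 11:21 AM–5:10 PM = 5 h 49 min; less 10 min break → 5 h 39 min
Thu: 9:29 AM–6:55 PM = 9 h 26 min; less 30 min break → 8 h 56 min
Fri: 9:42 AM–7:15 PM = 9 h 33 min; less 20 min break → 9 h 13 min
Sat: 5:03 AM–11:53 AM = 6 h 50 min; less 15 min break → 6 h 35 min
Total: 10 h 3 min + 7 h 29 min + 5 h 39 min + 8 h 56 min + 9 h 13 min + 6 h 35 min = 47 h 55 min.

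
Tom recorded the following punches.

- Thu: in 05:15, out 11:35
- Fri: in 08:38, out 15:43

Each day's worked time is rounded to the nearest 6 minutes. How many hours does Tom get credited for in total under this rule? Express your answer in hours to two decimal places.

Thu: 05:15–11:35 = 6 h 20 min → rounds to 6 h 18 min
Fri: 08:38–15:43 = 7 h 5 min → rounds to 7 h 6 min
Total credited: 13 h 24 min.

13.40 hours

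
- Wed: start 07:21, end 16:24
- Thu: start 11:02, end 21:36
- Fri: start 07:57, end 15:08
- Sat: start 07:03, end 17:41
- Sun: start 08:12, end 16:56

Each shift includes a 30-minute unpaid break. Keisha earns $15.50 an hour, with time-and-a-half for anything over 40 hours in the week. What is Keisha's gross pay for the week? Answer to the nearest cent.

Wed: 07:21–16:24 = 9 h 3 min; less 30 min break → 8 h 33 min
Thu: 11:02–21:36 = 10 h 34 min; less 30 min break → 10 h 4 min
Fri: 07:57–15:08 = 7 h 11 min; less 30 min break → 6 h 41 min
Sat: 07:03–17:41 = 10 h 38 min; less 30 min break → 10 h 8 min
Sun: 08:12–16:56 = 8 h 44 min; less 30 min break → 8 h 14 min
Total worked: 43 h 40 min = 2620 min.
Regular 40 h 0 min = 2400 min at $15.50/h; overtime 3 h 40 min = 220 min at $23.25/h.
Pay = (2400 × $15.50 + 220 × $23.25) ÷ 60 = $705.25.

$705.25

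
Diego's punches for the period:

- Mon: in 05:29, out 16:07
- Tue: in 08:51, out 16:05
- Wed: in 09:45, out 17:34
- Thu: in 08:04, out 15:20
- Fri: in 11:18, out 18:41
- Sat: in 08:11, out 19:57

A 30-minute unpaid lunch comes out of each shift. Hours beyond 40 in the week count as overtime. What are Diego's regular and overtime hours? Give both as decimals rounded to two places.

Mon: 05:29–16:07 = 10 h 38 min; less 30 min break → 10 h 8 min
Tue: 08:51–16:05 = 7 h 14 min; less 30 min break → 6 h 44 min
Wed: 09:45–17:34 = 7 h 49 min; less 30 min break → 7 h 19 min
Thu: 08:04–15:20 = 7 h 16 min; less 30 min break → 6 h 46 min
Fri: 11:18–18:41 = 7 h 23 min; less 30 min break → 6 h 53 min
Sat: 08:11–19:57 = 11 h 46 min; less 30 min break → 11 h 16 min
Total worked: 49 h 6 min = 49.10 h.
Threshold 40 h → overtime 9 h 6 min, regular 40 h 0 min.

Regular 40.00 hours, overtime 9.10 hours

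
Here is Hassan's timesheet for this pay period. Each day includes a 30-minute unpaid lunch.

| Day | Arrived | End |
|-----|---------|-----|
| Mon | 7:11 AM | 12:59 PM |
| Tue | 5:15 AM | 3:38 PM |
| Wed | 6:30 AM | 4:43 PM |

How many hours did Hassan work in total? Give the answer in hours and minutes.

Mon: 7:11 AM–12:59 PM = 5 h 48 min; less 30 min break → 5 h 18 min
Tue: 5:15 AM–3:38 PM = 10 h 23 min; less 30 min break → 9 h 53 min
Wed: 6:30 AM–4:43 PM = 10 h 13 min; less 30 min break → 9 h 43 min
Total: 5 h 18 min + 9 h 53 min + 9 h 43 min = 24 h 54 min.

24 h 54 min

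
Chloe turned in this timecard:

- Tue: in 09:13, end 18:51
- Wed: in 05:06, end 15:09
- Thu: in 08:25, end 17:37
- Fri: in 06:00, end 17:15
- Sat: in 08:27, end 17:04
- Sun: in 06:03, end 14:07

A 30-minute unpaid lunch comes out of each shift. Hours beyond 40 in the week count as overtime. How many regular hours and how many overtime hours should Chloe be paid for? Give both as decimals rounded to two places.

Tue: 09:13–18:51 = 9 h 38 min; less 30 min break → 9 h 8 min
Wed: 05:06–15:09 = 10 h 3 min; less 30 min break → 9 h 33 min
Thu: 08:25–17:37 = 9 h 12 min; less 30 min break → 8 h 42 min
Fri: 06:00–17:15 = 11 h 15 min; less 30 min break → 10 h 45 min
Sat: 08:27–17:04 = 8 h 37 min; less 30 min break → 8 h 7 min
Sun: 06:03–14:07 = 8 h 4 min; less 30 min break → 7 h 34 min
Total worked: 53 h 49 min = 53.82 h.
Threshold 40 h → overtime 13 h 49 min, regular 40 h 0 min.

Regular 40.00 hours, overtime 13.82 hours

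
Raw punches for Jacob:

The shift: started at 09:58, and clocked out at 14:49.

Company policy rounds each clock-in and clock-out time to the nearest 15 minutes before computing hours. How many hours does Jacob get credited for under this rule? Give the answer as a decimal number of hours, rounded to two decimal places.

The shift: in 09:58→10:00, out 14:49→14:45; 4 h 45 min

4.75 hours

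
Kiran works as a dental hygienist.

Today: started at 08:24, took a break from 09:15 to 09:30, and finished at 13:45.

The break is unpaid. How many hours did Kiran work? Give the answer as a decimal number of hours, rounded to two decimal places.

5.10 hours

Today: 08:24–13:45 = 5 h 21 min; less 15 min break → 5 h 6 min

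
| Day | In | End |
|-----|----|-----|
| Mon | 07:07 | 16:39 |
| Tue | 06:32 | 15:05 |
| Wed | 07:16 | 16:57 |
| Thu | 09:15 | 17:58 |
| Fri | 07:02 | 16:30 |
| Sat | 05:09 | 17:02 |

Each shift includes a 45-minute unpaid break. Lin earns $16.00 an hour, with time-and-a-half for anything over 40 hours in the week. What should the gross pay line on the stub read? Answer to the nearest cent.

$960.00

Mon: 07:07–16:39 = 9 h 32 min; less 45 min break → 8 h 47 min
Tue: 06:32–15:05 = 8 h 33 min; less 45 min break → 7 h 48 min
Wed: 07:16–16:57 = 9 h 41 min; less 45 min break → 8 h 56 min
Thu: 09:15–17:58 = 8 h 43 min; less 45 min break → 7 h 58 min
Fri: 07:02–16:30 = 9 h 28 min; less 45 min break → 8 h 43 min
Sat: 05:09–17:02 = 11 h 53 min; less 45 min break → 11 h 8 min
Total worked: 53 h 20 min = 3200 min.
Regular 40 h 0 min = 2400 min at $16.00/h; overtime 13 h 20 min = 800 min at $24.00/h.
Pay = (2400 × $16.00 + 800 × $24.00) ÷ 60 = $960.00.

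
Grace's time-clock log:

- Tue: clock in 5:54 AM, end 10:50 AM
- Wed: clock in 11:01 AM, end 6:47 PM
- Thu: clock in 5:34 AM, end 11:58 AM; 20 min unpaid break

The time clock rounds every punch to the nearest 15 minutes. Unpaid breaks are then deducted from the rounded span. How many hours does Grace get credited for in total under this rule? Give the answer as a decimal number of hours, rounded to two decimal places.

Tue: in 5:54 AM→6:00 AM, out 10:50 AM→10:45 AM; 4 h 45 min
Wed: in 11:01 AM→11:00 AM, out 6:47 PM→6:45 PM; 7 h 45 min
Thu: in 5:34 AM→5:30 AM, out 11:58 AM→12:00 PM; 6 h 30 min − 20 min = 6 h 10 min
Total credited: 18 h 40 min.

18.67 hours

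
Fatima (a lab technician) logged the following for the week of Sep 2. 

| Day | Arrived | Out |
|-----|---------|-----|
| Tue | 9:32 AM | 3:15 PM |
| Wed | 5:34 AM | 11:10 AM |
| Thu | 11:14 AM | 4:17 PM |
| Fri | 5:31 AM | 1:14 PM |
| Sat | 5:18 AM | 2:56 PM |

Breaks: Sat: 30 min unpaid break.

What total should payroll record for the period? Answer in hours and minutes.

Tue: 9:32 AM–3:15 PM = 5 h 43 min
Wed: 5:34 AM–11:10 AM = 5 h 36 min
Thu: 11:14 AM–4:17 PM = 5 h 3 min
Fri: 5:31 AM–1:14 PM = 7 h 43 min
Sat: 5:18 AM–2:56 PM = 9 h 38 min; less 30 min break → 9 h 8 min
Total: 5 h 43 min + 5 h 36 min + 5 h 3 min + 7 h 43 min + 9 h 8 min = 33 h 13 min.

33 h 13 min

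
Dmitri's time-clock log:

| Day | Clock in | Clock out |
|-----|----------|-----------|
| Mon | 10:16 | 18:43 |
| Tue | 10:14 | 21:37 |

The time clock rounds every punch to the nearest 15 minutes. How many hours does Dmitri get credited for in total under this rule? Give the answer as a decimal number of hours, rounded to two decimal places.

Mon: in 10:16→10:15, out 18:43→18:45; 8 h 30 min
Tue: in 10:14→10:15, out 21:37→21:30; 11 h 15 min
Total credited: 19 h 45 min.

19.75 hours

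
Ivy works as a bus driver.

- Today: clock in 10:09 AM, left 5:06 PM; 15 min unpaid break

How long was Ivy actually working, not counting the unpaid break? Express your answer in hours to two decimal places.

Today: 10:09 AM–5:06 PM = 6 h 57 min; less 15 min break → 6 h 42 min

6.70 hours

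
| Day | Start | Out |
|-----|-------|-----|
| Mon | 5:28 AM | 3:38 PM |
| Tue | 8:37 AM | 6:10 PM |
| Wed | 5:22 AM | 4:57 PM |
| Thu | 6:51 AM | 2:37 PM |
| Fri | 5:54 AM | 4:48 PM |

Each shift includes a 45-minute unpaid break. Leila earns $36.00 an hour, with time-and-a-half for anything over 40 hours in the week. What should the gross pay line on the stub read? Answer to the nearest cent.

Mon: 5:28 AM–3:38 PM = 10 h 10 min; less 45 min break → 9 h 25 min
Tue: 8:37 AM–6:10 PM = 9 h 33 min; less 45 min break → 8 h 48 min
Wed: 5:22 AM–4:57 PM = 11 h 35 min; less 45 min break → 10 h 50 min
Thu: 6:51 AM–2:37 PM = 7 h 46 min; less 45 min break → 7 h 1 min
Fri: 5:54 AM–4:48 PM = 10 h 54 min; less 45 min break → 10 h 9 min
Total worked: 46 h 13 min = 2773 min.
Regular 40 h 0 min = 2400 min at $36.00/h; overtime 6 h 13 min = 373 min at $54.00/h.
Pay = (2400 × $36.00 + 373 × $54.00) ÷ 60 = $1775.70.

$1775.70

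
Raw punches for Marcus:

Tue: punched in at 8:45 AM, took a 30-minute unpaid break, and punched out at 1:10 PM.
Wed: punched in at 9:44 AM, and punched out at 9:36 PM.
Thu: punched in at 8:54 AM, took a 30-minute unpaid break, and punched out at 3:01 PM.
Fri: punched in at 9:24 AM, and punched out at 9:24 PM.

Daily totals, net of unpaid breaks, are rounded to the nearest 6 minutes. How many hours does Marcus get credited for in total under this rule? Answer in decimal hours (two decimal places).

Tue: 8:45 AM–1:10 PM = 4 h 25 min − 30 min = 3 h 55 min → rounds to 3 h 54 min
Wed: 9:44 AM–9:36 PM = 11 h 52 min → rounds to 11 h 54 min
Thu: 8:54 AM–3:01 PM = 6 h 7 min − 30 min = 5 h 37 min → rounds to 5 h 36 min
Fri: 9:24 AM–9:24 PM = 12 h 0 min → rounds to 12 h 0 min
Total credited: 33 h 24 min.

33.40 hours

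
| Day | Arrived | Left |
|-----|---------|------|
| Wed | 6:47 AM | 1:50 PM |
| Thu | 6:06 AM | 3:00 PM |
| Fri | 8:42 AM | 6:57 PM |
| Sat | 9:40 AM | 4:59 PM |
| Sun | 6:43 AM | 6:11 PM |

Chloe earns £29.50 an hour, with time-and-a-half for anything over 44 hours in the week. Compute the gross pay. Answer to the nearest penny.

£1341.51

Wed: 6:47 AM–1:50 PM = 7 h 3 min
Thu: 6:06 AM–3:00 PM = 8 h 54 min
Fri: 8:42 AM–6:57 PM = 10 h 15 min
Sat: 9:40 AM–4:59 PM = 7 h 19 min
Sun: 6:43 AM–6:11 PM = 11 h 28 min
Total worked: 44 h 59 min = 2699 min.
Regular 44 h 0 min = 2640 min at £29.50/h; overtime 0 h 59 min = 59 min at £44.25/h.
Pay = (2640 × £29.50 + 59 × £44.25) ÷ 60 = £1341.51.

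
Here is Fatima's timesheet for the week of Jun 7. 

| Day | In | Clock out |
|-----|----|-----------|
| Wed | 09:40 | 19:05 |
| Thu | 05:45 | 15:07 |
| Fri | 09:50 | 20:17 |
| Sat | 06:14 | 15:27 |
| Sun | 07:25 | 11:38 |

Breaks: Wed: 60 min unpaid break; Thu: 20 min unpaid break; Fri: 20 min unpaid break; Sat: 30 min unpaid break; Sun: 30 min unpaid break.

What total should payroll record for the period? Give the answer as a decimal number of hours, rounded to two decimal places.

Wed: 09:40–19:05 = 9 h 25 min; less 60 min break → 8 h 25 min
Thu: 05:45–15:07 = 9 h 22 min; less 20 min break → 9 h 2 min
Fri: 09:50–20:17 = 10 h 27 min; less 20 min break → 10 h 7 min
Sat: 06:14–15:27 = 9 h 13 min; less 30 min break → 8 h 43 min
Sun: 07:25–11:38 = 4 h 13 min; less 30 min break → 3 h 43 min
Total: 8 h 25 min + 9 h 2 min + 10 h 7 min + 8 h 43 min + 3 h 43 min = 40 h 0 min.

40.00 hours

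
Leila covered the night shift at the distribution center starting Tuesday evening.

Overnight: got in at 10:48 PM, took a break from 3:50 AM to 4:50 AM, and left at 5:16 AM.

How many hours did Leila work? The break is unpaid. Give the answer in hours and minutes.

5 h 28 min

Overnight: 10:48 PM → midnight = 1 h 12 min; midnight → 5:16 AM = 5 h 16 min; span 6 h 28 min; less 60 min break → 5 h 28 min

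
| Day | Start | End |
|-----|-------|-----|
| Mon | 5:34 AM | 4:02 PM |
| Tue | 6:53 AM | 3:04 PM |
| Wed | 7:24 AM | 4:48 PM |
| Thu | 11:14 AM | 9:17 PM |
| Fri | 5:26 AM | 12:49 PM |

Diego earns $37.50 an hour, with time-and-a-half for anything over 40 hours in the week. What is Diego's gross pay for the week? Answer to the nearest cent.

Mon: 5:34 AM–4:02 PM = 10 h 28 min
Tue: 6:53 AM–3:04 PM = 8 h 11 min
Wed: 7:24 AM–4:48 PM = 9 h 24 min
Thu: 11:14 AM–9:17 PM = 10 h 3 min
Fri: 5:26 AM–12:49 PM = 7 h 23 min
Total worked: 45 h 29 min = 2729 min.
Regular 40 h 0 min = 2400 min at $37.50/h; overtime 5 h 29 min = 329 min at $56.25/h.
Pay = (2400 × $37.50 + 329 × $56.25) ÷ 60 = $1808.44.

$1808.44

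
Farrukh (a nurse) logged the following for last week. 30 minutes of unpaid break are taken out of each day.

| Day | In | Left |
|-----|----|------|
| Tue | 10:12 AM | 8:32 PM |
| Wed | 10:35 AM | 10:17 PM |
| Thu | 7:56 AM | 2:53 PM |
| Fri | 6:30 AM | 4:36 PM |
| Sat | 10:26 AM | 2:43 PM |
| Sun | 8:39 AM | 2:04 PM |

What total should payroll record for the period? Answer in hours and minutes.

Tue: 10:12 AM–8:32 PM = 10 h 20 min; less 30 min break → 9 h 50 min
Wed: 10:35 AM–10:17 PM = 11 h 42 min; less 30 min break → 11 h 12 min
Thu: 7:56 AM–2:53 PM = 6 h 57 min; less 30 min break → 6 h 27 min
Fri: 6:30 AM–4:36 PM = 10 h 6 min; less 30 min break → 9 h 36 min
Sat: 10:26 AM–2:43 PM = 4 h 17 min; less 30 min break → 3 h 47 min
Sun: 8:39 AM–2:04 PM = 5 h 25 min; less 30 min break → 4 h 55 min
Total: 9 h 50 min + 11 h 12 min + 6 h 27 min + 9 h 36 min + 3 h 47 min + 4 h 55 min = 45 h 47 min.

45 h 47 min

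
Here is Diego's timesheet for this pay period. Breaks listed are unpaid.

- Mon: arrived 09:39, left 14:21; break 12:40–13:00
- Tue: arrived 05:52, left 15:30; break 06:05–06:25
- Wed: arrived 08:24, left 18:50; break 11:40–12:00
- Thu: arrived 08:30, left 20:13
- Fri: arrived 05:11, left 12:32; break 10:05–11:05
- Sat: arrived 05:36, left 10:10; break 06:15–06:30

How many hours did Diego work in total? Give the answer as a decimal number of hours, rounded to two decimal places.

Mon: 09:39–14:21 = 4 h 42 min; less 20 min break → 4 h 22 min
Tue: 05:52–15:30 = 9 h 38 min; less 20 min break → 9 h 18 min
Wed: 08:24–18:50 = 10 h 26 min; less 20 min break → 10 h 6 min
Thu: 08:30–20:13 = 11 h 43 min
Fri: 05:11–12:32 = 7 h 21 min; less 60 min break → 6 h 21 min
Sat: 05:36–10:10 = 4 h 34 min; less 15 min break → 4 h 19 min
Total: 4 h 22 min + 9 h 18 min + 10 h 6 min + 11 h 43 min + 6 h 21 min + 4 h 19 min = 46 h 9 min.

46.15 hours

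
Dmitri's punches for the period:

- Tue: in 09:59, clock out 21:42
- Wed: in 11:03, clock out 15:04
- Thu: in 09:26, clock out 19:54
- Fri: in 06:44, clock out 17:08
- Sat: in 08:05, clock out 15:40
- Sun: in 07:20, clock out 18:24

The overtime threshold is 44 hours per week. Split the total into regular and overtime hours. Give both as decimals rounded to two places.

Regular 44.00 hours, overtime 11.25 hours

Tue: 09:59–21:42 = 11 h 43 min
Wed: 11:03–15:04 = 4 h 1 min
Thu: 09:26–19:54 = 10 h 28 min
Fri: 06:44–17:08 = 10 h 24 min
Sat: 08:05–15:40 = 7 h 35 min
Sun: 07:20–18:24 = 11 h 4 min
Total worked: 55 h 15 min = 55.25 h.
Threshold 44 h → overtime 11 h 15 min, regular 44 h 0 min.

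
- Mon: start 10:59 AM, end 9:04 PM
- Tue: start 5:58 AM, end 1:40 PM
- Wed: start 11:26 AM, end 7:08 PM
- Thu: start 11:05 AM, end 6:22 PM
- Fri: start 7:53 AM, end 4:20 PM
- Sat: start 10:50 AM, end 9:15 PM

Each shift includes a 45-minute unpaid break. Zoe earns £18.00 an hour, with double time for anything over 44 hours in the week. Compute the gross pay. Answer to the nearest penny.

Mon: 10:59 AM–9:04 PM = 10 h 5 min; less 45 min break → 9 h 20 min
Tue: 5:58 AM–1:40 PM = 7 h 42 min; less 45 min break → 6 h 57 min
Wed: 11:26 AM–7:08 PM = 7 h 42 min; less 45 min break → 6 h 57 min
Thu: 11:05 AM–6:22 PM = 7 h 17 min; less 45 min break → 6 h 32 min
Fri: 7:53 AM–4:20 PM = 8 h 27 min; less 45 min break → 7 h 42 min
Sat: 10:50 AM–9:15 PM = 10 h 25 min; less 45 min break → 9 h 40 min
Total worked: 47 h 8 min = 2828 min.
Regular 44 h 0 min = 2640 min at £18.00/h; overtime 3 h 8 min = 188 min at £36.00/h.
Pay = (2640 × £18.00 + 188 × £36.00) ÷ 60 = £904.80.

£904.80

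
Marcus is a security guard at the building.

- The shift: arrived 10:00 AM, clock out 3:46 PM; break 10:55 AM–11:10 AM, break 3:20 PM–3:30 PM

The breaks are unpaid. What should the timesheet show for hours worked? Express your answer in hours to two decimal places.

The shift: 10:00 AM–3:46 PM = 5 h 46 min; less 25 min break → 5 h 21 min

5.35 hours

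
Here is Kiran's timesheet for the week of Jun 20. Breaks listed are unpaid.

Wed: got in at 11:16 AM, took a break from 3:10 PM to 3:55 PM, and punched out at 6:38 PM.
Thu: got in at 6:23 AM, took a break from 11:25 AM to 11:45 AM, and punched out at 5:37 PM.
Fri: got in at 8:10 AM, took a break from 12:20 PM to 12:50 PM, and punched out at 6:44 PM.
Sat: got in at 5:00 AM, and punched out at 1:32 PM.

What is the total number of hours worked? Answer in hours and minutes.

Wed: 11:16 AM–6:38 PM = 7 h 22 min; less 45 min break → 6 h 37 min
Thu: 6:23 AM–5:37 PM = 11 h 14 min; less 20 min break → 10 h 54 min
Fri: 8:10 AM–6:44 PM = 10 h 34 min; less 30 min break → 10 h 4 min
Sat: 5:00 AM–1:32 PM = 8 h 32 min
Total: 6 h 37 min + 10 h 54 min + 10 h 4 min + 8 h 32 min = 36 h 7 min.

36 h 7 min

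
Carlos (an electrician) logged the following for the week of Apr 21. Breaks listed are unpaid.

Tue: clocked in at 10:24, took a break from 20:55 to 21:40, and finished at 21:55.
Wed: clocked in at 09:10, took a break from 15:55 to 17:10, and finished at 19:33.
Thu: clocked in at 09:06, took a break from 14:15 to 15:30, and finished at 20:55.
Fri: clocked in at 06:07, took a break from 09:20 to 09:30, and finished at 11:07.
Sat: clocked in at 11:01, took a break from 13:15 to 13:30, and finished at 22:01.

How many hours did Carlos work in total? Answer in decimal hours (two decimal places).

Tue: 10:24–21:55 = 11 h 31 min; less 45 min break → 10 h 46 min
Wed: 09:10–19:33 = 10 h 23 min; less 75 min break → 9 h 8 min
Thu: 09:06–20:55 = 11 h 49 min; less 75 min break → 10 h 34 min
Fri: 06:07–11:07 = 5 h 0 min; less 10 min break → 4 h 50 min
Sat: 11:01–22:01 = 11 h 0 min; less 15 min break → 10 h 45 min
Total: 10 h 46 min + 9 h 8 min + 10 h 34 min + 4 h 50 min + 10 h 45 min = 46 h 3 min.

46.05 hours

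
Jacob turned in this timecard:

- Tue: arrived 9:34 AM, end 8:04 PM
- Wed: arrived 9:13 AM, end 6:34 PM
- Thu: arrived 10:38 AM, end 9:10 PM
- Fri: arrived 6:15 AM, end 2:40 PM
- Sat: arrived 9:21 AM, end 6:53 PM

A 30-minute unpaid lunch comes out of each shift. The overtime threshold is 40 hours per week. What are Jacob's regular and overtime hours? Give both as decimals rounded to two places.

Tue: 9:34 AM–8:04 PM = 10 h 30 min; less 30 min break → 10 h 0 min
Wed: 9:13 AM–6:34 PM = 9 h 21 min; less 30 min break → 8 h 51 min
Thu: 10:38 AM–9:10 PM = 10 h 32 min; less 30 min break → 10 h 2 min
Fri: 6:15 AM–2:40 PM = 8 h 25 min; less 30 min break → 7 h 55 min
Sat: 9:21 AM–6:53 PM = 9 h 32 min; less 30 min break → 9 h 2 min
Total worked: 45 h 50 min = 45.83 h.
Threshold 40 h → overtime 5 h 50 min, regular 40 h 0 min.

Regular 40.00 hours, overtime 5.83 hours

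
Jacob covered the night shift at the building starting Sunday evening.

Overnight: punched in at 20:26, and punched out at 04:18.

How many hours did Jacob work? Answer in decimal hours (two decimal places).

7.87 hours

Overnight: 20:26 → midnight = 3 h 34 min; midnight → 04:18 = 4 h 18 min; span 7 h 52 min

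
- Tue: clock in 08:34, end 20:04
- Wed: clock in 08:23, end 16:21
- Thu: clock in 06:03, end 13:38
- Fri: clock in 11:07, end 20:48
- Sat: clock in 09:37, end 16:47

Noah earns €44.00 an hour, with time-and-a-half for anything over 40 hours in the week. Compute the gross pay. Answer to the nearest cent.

€2017.40

Tue: 08:34–20:04 = 11 h 30 min
Wed: 08:23–16:21 = 7 h 58 min
Thu: 06:03–13:38 = 7 h 35 min
Fri: 11:07–20:48 = 9 h 41 min
Sat: 09:37–16:47 = 7 h 10 min
Total worked: 43 h 54 min = 2634 min.
Regular 40 h 0 min = 2400 min at €44.00/h; overtime 3 h 54 min = 234 min at €66.00/h.
Pay = (2400 × €44.00 + 234 × €66.00) ÷ 60 = €2017.40.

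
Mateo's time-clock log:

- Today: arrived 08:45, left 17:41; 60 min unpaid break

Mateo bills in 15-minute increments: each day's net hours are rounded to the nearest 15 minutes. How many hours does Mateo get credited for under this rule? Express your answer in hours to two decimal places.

Today: 08:45–17:41 = 8 h 56 min − 60 min = 7 h 56 min → rounds to 8 h 0 min

8.00 hours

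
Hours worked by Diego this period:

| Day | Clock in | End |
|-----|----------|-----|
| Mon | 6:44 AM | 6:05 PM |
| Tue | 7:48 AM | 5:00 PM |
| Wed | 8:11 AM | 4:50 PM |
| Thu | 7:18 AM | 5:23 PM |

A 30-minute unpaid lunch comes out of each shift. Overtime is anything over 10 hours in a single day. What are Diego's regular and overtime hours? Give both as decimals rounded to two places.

Mon: 6:44 AM–6:05 PM = 11 h 21 min; less 30 min break → 10 h 51 min
Tue: 7:48 AM–5:00 PM = 9 h 12 min; less 30 min break → 8 h 42 min
Wed: 8:11 AM–4:50 PM = 8 h 39 min; less 30 min break → 8 h 9 min
Thu: 7:18 AM–5:23 PM = 10 h 5 min; less 30 min break → 9 h 35 min
Mon reg 10 h 0 min / OT 0 h 51 min; Tue reg 8 h 42 min / OT 0 h 0 min; Wed reg 8 h 9 min / OT 0 h 0 min; Thu reg 9 h 35 min / OT 0 h 0 min.
Totals: regular 36 h 26 min, overtime 0 h 51 min.

Regular 36.43 hours, overtime 0.85 hours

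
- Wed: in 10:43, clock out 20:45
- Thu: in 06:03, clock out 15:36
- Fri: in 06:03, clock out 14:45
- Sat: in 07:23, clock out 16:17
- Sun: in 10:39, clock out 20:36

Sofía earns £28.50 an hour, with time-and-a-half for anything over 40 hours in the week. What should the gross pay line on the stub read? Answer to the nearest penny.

Wed: 10:43–20:45 = 10 h 2 min
Thu: 06:03–15:36 = 9 h 33 min
Fri: 06:03–14:45 = 8 h 42 min
Sat: 07:23–16:17 = 8 h 54 min
Sun: 10:39–20:36 = 9 h 57 min
Total worked: 47 h 8 min = 2828 min.
Regular 40 h 0 min = 2400 min at £28.50/h; overtime 7 h 8 min = 428 min at £42.75/h.
Pay = (2400 × £28.50 + 428 × £42.75) ÷ 60 = £1444.95.

£1444.95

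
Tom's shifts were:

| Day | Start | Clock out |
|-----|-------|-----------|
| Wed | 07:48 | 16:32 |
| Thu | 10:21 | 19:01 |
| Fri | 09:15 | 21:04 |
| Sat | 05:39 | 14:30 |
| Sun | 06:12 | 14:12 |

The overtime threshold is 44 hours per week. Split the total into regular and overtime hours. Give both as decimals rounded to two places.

Wed: 07:48–16:32 = 8 h 44 min
Thu: 10:21–19:01 = 8 h 40 min
Fri: 09:15–21:04 = 11 h 49 min
Sat: 05:39–14:30 = 8 h 51 min
Sun: 06:12–14:12 = 8 h 0 min
Total worked: 46 h 4 min = 46.07 h.
Threshold 44 h → overtime 2 h 4 min, regular 44 h 0 min.

Regular 44.00 hours, overtime 2.07 hours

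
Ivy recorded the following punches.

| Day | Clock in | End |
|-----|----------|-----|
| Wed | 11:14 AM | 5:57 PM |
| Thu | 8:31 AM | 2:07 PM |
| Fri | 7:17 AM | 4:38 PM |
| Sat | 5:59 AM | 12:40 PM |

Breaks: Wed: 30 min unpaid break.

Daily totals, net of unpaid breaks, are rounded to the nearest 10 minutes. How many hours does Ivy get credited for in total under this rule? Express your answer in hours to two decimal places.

Wed: 11:14 AM–5:57 PM = 6 h 43 min − 30 min = 6 h 13 min → rounds to 6 h 10 min
Thu: 8:31 AM–2:07 PM = 5 h 36 min → rounds to 5 h 40 min
Fri: 7:17 AM–4:38 PM = 9 h 21 min → rounds to 9 h 20 min
Sat: 5:59 AM–12:40 PM = 6 h 41 min → rounds to 6 h 40 min
Total credited: 27 h 50 min.

27.83 hours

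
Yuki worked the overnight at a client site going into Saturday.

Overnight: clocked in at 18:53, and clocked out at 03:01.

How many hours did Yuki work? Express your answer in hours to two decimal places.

Overnight: 18:53 → midnight = 5 h 7 min; midnight → 03:01 = 3 h 1 min; span 8 h 8 min

8.13 hours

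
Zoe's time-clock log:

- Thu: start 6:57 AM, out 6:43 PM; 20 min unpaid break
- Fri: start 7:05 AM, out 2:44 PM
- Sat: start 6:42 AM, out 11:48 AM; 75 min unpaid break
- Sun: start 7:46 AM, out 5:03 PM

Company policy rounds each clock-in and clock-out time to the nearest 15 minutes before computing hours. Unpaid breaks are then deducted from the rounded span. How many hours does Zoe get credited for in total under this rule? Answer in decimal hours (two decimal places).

Thu: in 6:57 AM→7:00 AM, out 6:43 PM→6:45 PM; 11 h 45 min − 20 min = 11 h 25 min
Fri: in 7:05 AM→7:00 AM, out 2:44 PM→2:45 PM; 7 h 45 min
Sat: in 6:42 AM→6:45 AM, out 11:48 AM→11:45 AM; 5 h 0 min − 75 min = 3 h 45 min
Sun: in 7:46 AM→7:45 AM, out 5:03 PM→5:00 PM; 9 h 15 min
Total credited: 32 h 10 min.

32.17 hours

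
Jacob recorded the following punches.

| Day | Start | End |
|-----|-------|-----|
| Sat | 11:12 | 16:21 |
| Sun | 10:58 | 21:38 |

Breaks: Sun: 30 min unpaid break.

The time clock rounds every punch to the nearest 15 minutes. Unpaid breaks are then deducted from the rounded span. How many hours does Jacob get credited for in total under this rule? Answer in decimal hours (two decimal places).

15.25 hours

Sat: in 11:12→11:15, out 16:21→16:15; 5 h 0 min
Sun: in 10:58→11:00, out 21:38→21:45; 10 h 45 min − 30 min = 10 h 15 min
Total credited: 15 h 15 min.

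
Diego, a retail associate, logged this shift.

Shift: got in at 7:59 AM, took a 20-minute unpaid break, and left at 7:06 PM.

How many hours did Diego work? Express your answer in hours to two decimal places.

10.78 hours

Shift: 7:59 AM–7:06 PM = 11 h 7 min; less 20 min break → 10 h 47 min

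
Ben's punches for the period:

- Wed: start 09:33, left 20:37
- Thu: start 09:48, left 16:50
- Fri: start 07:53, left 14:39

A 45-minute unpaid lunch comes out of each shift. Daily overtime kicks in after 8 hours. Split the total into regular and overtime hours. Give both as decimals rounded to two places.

Regular 20.30 hours, overtime 2.32 hours

Wed: 09:33–20:37 = 11 h 4 min; less 45 min break → 10 h 19 min
Thu: 09:48–16:50 = 7 h 2 min; less 45 min break → 6 h 17 min
Fri: 07:53–14:39 = 6 h 46 min; less 45 min break → 6 h 1 min
Wed reg 8 h 0 min / OT 2 h 19 min; Thu reg 6 h 17 min / OT 0 h 0 min; Fri reg 6 h 1 min / OT 0 h 0 min.
Totals: regular 20 h 18 min, overtime 2 h 19 min.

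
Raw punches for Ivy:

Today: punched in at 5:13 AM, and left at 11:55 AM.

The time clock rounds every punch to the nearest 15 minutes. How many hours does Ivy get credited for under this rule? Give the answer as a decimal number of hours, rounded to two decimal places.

Today: in 5:13 AM→5:15 AM, out 11:55 AM→12:00 PM; 6 h 45 min

6.75 hours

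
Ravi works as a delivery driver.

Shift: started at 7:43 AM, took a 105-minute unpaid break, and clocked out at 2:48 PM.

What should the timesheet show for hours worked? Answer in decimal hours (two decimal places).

Shift: 7:43 AM–2:48 PM = 7 h 5 min; less 105 min break → 5 h 20 min

5.33 hours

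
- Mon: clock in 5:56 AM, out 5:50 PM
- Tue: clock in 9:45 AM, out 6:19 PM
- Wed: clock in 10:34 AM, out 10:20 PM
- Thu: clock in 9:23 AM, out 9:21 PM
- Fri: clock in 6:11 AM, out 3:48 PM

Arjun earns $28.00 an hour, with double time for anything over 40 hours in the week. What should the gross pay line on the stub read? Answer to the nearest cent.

Mon: 5:56 AM–5:50 PM = 11 h 54 min
Tue: 9:45 AM–6:19 PM = 8 h 34 min
Wed: 10:34 AM–10:20 PM = 11 h 46 min
Thu: 9:23 AM–9:21 PM = 11 h 58 min
Fri: 6:11 AM–3:48 PM = 9 h 37 min
Total worked: 53 h 49 min = 3229 min.
Regular 40 h 0 min = 2400 min at $28.00/h; overtime 13 h 49 min = 829 min at $56.00/h.
Pay = (2400 × $28.00 + 829 × $56.00) ÷ 60 = $1893.73.

$1893.73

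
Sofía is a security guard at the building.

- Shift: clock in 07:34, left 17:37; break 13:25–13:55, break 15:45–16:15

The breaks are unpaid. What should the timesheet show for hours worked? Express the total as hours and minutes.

Shift: 07:34–17:37 = 10 h 3 min; less 60 min break → 9 h 3 min

9 h 3 min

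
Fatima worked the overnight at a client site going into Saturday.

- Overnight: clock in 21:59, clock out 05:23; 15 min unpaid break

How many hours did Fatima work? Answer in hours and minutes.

Overnight: 21:59 → midnight = 2 h 1 min; midnight → 05:23 = 5 h 23 min; span 7 h 24 min; less 15 min break → 7 h 9 min

7 h 9 min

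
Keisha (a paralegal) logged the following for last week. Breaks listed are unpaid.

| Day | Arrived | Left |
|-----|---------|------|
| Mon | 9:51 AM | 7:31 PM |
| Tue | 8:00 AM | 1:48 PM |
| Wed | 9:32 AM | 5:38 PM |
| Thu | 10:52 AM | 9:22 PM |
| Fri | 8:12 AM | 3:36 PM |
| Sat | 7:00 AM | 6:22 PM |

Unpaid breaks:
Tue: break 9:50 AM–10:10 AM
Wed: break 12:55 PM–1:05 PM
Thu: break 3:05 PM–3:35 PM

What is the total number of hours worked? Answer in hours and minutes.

Mon: 9:51 AM–7:31 PM = 9 h 40 min
Tue: 8:00 AM–1:48 PM = 5 h 48 min; less 20 min break → 5 h 28 min
Wed: 9:32 AM–5:38 PM = 8 h 6 min; less 10 min break → 7 h 56 min
Thu: 10:52 AM–9:22 PM = 10 h 30 min; less 30 min break → 10 h 0 min
Fri: 8:12 AM–3:36 PM = 7 h 24 min
Sat: 7:00 AM–6:22 PM = 11 h 22 min
Total: 9 h 40 min + 5 h 28 min + 7 h 56 min + 10 h 0 min + 7 h 24 min + 11 h 22 min = 51 h 50 min.

51 h 50 min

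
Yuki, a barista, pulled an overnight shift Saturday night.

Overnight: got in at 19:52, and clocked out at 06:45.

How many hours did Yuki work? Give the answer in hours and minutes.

10 h 53 min

Overnight: 19:52 → midnight = 4 h 8 min; midnight → 06:45 = 6 h 45 min; span 10 h 53 min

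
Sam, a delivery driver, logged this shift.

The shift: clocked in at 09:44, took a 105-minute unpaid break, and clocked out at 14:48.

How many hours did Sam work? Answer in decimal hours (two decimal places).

3.32 hours

The shift: 09:44–14:48 = 5 h 4 min; less 105 min break → 3 h 19 min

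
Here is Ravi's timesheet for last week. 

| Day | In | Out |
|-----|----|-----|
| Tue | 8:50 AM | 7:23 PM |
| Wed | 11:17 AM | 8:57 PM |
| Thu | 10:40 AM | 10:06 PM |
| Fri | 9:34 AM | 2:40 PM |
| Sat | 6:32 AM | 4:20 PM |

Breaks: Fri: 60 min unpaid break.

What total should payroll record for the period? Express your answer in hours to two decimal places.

Tue: 8:50 AM–7:23 PM = 10 h 33 min
Wed: 11:17 AM–8:57 PM = 9 h 40 min
Thu: 10:40 AM–10:06 PM = 11 h 26 min
Fri: 9:34 AM–2:40 PM = 5 h 6 min; less 60 min break → 4 h 6 min
Sat: 6:32 AM–4:20 PM = 9 h 48 min
Total: 10 h 33 min + 9 h 40 min + 11 h 26 min + 4 h 6 min + 9 h 48 min = 45 h 33 min.

45.55 hours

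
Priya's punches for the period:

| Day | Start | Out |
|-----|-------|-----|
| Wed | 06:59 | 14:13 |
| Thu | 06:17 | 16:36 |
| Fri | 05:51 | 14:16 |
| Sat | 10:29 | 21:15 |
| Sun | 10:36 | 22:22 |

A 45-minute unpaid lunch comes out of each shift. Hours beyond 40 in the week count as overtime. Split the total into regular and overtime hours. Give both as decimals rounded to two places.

Wed: 06:59–14:13 = 7 h 14 min; less 45 min break → 6 h 29 min
Thu: 06:17–16:36 = 10 h 19 min; less 45 min break → 9 h 34 min
Fri: 05:51–14:16 = 8 h 25 min; less 45 min break → 7 h 40 min
Sat: 10:29–21:15 = 10 h 46 min; less 45 min break → 10 h 1 min
Sun: 10:36–22:22 = 11 h 46 min; less 45 min break → 11 h 1 min
Total worked: 44 h 45 min = 44.75 h.
Threshold 40 h → overtime 4 h 45 min, regular 40 h 0 min.

Regular 40.00 hours, overtime 4.75 hours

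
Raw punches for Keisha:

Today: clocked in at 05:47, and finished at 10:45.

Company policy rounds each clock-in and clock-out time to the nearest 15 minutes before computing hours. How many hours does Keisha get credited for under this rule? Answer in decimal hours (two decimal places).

5.00 hours

Today: in 05:47→05:45, out 10:45→10:45; 5 h 0 min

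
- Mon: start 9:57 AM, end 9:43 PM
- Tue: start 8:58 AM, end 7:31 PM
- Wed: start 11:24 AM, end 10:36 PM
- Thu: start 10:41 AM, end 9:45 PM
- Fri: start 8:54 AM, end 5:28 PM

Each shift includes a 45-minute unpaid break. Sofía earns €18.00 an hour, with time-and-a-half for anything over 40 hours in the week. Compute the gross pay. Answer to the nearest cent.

Mon: 9:57 AM–9:43 PM = 11 h 46 min; less 45 min break → 11 h 1 min
Tue: 8:58 AM–7:31 PM = 10 h 33 min; less 45 min break → 9 h 48 min
Wed: 11:24 AM–10:36 PM = 11 h 12 min; less 45 min break → 10 h 27 min
Thu: 10:41 AM–9:45 PM = 11 h 4 min; less 45 min break → 10 h 19 min
Fri: 8:54 AM–5:28 PM = 8 h 34 min; less 45 min break → 7 h 49 min
Total worked: 49 h 24 min = 2964 min.
Regular 40 h 0 min = 2400 min at €18.00/h; overtime 9 h 24 min = 564 min at €27.00/h.
Pay = (2400 × €18.00 + 564 × €27.00) ÷ 60 = €973.80.

€973.80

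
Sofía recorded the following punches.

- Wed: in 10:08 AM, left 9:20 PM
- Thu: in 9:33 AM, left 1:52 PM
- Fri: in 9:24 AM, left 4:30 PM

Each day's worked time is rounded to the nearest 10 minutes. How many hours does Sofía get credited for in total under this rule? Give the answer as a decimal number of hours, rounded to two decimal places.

22.67 hours

Wed: 10:08 AM–9:20 PM = 11 h 12 min → rounds to 11 h 10 min
Thu: 9:33 AM–1:52 PM = 4 h 19 min → rounds to 4 h 20 min
Fri: 9:24 AM–4:30 PM = 7 h 6 min → rounds to 7 h 10 min
Total credited: 22 h 40 min.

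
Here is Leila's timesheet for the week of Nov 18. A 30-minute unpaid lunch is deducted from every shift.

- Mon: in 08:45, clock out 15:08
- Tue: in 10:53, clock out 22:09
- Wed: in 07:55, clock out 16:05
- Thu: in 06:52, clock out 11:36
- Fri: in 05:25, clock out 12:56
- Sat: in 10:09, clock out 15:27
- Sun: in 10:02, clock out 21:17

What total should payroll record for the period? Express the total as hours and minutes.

51 h 7 min

Mon: 08:45–15:08 = 6 h 23 min; less 30 min break → 5 h 53 min
Tue: 10:53–22:09 = 11 h 16 min; less 30 min break → 10 h 46 min
Wed: 07:55–16:05 = 8 h 10 min; less 30 min break → 7 h 40 min
Thu: 06:52–11:36 = 4 h 44 min; less 30 min break → 4 h 14 min
Fri: 05:25–12:56 = 7 h 31 min; less 30 min break → 7 h 1 min
Sat: 10:09–15:27 = 5 h 18 min; less 30 min break → 4 h 48 min
Sun: 10:02–21:17 = 11 h 15 min; less 30 min break → 10 h 45 min
Total: 5 h 53 min + 10 h 46 min + 7 h 40 min + 4 h 14 min + 7 h 1 min + 4 h 48 min + 10 h 45 min = 51 h 7 min.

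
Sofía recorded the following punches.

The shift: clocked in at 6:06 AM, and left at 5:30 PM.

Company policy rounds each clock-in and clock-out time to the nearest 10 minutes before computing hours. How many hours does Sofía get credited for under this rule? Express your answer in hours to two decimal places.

11.33 hours

The shift: in 6:06 AM→6:10 AM, out 5:30 PM→5:30 PM; 11 h 20 min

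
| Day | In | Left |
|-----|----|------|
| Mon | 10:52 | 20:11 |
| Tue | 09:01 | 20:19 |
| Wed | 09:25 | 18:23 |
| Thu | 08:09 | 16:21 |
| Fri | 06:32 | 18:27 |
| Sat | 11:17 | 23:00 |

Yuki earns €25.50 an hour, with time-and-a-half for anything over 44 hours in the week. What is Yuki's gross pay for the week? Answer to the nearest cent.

Mon: 10:52–20:11 = 9 h 19 min
Tue: 09:01–20:19 = 11 h 18 min
Wed: 09:25–18:23 = 8 h 58 min
Thu: 08:09–16:21 = 8 h 12 min
Fri: 06:32–18:27 = 11 h 55 min
Sat: 11:17–23:00 = 11 h 43 min
Total worked: 61 h 25 min = 3685 min.
Regular 44 h 0 min = 2640 min at €25.50/h; overtime 17 h 25 min = 1045 min at €38.25/h.
Pay = (2640 × €25.50 + 1045 × €38.25) ÷ 60 = €1788.19.

€1788.19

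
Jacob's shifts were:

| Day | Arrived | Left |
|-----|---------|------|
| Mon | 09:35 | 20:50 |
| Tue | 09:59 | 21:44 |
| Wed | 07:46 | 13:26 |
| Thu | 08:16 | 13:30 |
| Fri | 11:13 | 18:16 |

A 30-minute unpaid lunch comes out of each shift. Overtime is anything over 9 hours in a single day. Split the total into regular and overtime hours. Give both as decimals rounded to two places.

Regular 34.45 hours, overtime 4.00 hours

Mon: 09:35–20:50 = 11 h 15 min; less 30 min break → 10 h 45 min
Tue: 09:59–21:44 = 11 h 45 min; less 30 min break → 11 h 15 min
Wed: 07:46–13:26 = 5 h 40 min; less 30 min break → 5 h 10 min
Thu: 08:16–13:30 = 5 h 14 min; less 30 min break → 4 h 44 min
Fri: 11:13–18:16 = 7 h 3 min; less 30 min break → 6 h 33 min
Mon reg 9 h 0 min / OT 1 h 45 min; Tue reg 9 h 0 min / OT 2 h 15 min; Wed reg 5 h 10 min / OT 0 h 0 min; Thu reg 4 h 44 min / OT 0 h 0 min; Fri reg 6 h 33 min / OT 0 h 0 min.
Totals: regular 34 h 27 min, overtime 4 h 0 min.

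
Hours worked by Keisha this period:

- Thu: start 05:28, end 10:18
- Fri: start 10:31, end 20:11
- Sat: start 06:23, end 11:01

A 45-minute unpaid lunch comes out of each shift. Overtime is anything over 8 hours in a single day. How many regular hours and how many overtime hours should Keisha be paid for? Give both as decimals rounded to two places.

Regular 15.97 hours, overtime 0.92 hours

Thu: 05:28–10:18 = 4 h 50 min; less 45 min break → 4 h 5 min
Fri: 10:31–20:11 = 9 h 40 min; less 45 min break → 8 h 55 min
Sat: 06:23–11:01 = 4 h 38 min; less 45 min break → 3 h 53 min
Thu reg 4 h 5 min / OT 0 h 0 min; Fri reg 8 h 0 min / OT 0 h 55 min; Sat reg 3 h 53 min / OT 0 h 0 min.
Totals: regular 15 h 58 min, overtime 0 h 55 min.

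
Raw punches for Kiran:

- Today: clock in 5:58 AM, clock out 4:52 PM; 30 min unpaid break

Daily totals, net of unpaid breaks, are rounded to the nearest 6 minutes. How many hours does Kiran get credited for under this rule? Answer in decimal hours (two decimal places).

10.40 hours

Today: 5:58 AM–4:52 PM = 10 h 54 min − 30 min = 10 h 24 min → rounds to 10 h 24 min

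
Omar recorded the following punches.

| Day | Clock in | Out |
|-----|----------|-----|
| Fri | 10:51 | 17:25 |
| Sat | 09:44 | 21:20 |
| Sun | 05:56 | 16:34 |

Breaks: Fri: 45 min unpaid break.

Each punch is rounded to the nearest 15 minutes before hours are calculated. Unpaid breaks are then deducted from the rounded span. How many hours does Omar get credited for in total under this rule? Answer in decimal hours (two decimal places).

28.00 hours

Fri: in 10:51→10:45, out 17:25→17:30; 6 h 45 min − 45 min = 6 h 0 min
Sat: in 09:44→09:45, out 21:20→21:15; 11 h 30 min
Sun: in 05:56→06:00, out 16:34→16:30; 10 h 30 min
Total credited: 28 h 0 min.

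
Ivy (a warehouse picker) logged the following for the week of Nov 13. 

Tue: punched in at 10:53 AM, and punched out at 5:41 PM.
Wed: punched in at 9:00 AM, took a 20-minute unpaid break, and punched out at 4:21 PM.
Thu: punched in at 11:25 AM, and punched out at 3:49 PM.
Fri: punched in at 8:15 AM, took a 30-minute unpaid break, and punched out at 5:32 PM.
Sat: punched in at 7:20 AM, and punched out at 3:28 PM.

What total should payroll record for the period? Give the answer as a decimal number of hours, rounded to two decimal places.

Tue: 10:53 AM–5:41 PM = 6 h 48 min
Wed: 9:00 AM–4:21 PM = 7 h 21 min; less 20 min break → 7 h 1 min
Thu: 11:25 AM–3:49 PM = 4 h 24 min
Fri: 8:15 AM–5:32 PM = 9 h 17 min; less 30 min break → 8 h 47 min
Sat: 7:20 AM–3:28 PM = 8 h 8 min
Total: 6 h 48 min + 7 h 1 min + 4 h 24 min + 8 h 47 min + 8 h 8 min = 35 h 8 min.

35.13 hours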